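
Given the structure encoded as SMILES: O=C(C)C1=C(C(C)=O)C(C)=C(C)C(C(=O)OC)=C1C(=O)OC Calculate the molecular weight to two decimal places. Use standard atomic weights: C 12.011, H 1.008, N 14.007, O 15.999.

First, the molecular formula is C16H18O6 (counting implicit H from valence).
  C: 16 × 12.011 = 192.176
  H: 18 × 1.008 = 18.144
  O: 6 × 15.999 = 95.994
Sum: 16×12.011 + 18×1.008 + 6×15.999 = 306.314 → 306.31 g/mol.

306.31 g/mol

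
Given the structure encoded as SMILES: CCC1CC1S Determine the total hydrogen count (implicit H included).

10

Walk through each heavy atom and fill implicit hydrogens from standard valence (C 4, N 3, O 2, S 2, halogen 1):
  atom 1: C, bond orders sum to 1 (valence 4) → 3 H
  atom 2: C, bond orders sum to 2 (valence 4) → 2 H
  atom 3: C, bond orders sum to 3 (valence 4) → 1 H
  atom 4: C, bond orders sum to 2 (valence 4) → 2 H
  atom 5: C, bond orders sum to 3 (valence 4) → 1 H
  atom 6: S, bond orders sum to 1 (valence 2) → 1 H
Total hydrogens: 10.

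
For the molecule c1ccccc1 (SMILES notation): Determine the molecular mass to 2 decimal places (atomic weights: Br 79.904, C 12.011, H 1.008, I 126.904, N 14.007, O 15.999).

78.11 g/mol

First, the molecular formula is C6H6 (counting implicit H from valence).
  C: 6 × 12.011 = 72.066
  H: 6 × 1.008 = 6.048
Sum: 6×12.011 + 6×1.008 = 78.114 → 78.11 g/mol.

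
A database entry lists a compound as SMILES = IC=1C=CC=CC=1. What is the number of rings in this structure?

1

In SMILES, each pair of matching ring-closure digits denotes one ring-closing bond; the number of such bonds equals the number of independent rings.
Ring-closure bonds here: 1.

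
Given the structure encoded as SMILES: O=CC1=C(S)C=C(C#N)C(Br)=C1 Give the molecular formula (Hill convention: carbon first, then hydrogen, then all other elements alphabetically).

Walk through each heavy atom and fill implicit hydrogens from standard valence (C 4, N 3, O 2, S 2, halogen 1):
  atom 1: O, bond orders sum to 2 (valence 2) → 0 H
  atom 2: C, bond orders sum to 3 (valence 4) → 1 H
  atom 3: C, bond orders sum to 4 (valence 4) → 0 H
  atom 4: C, bond orders sum to 4 (valence 4) → 0 H
  atom 5: S, bond orders sum to 1 (valence 2) → 1 H
  atom 6: C, bond orders sum to 3 (valence 4) → 1 H
  atom 7: C, bond orders sum to 4 (valence 4) → 0 H
  atom 8: C, bond orders sum to 4 (valence 4) → 0 H
  atom 9: N, bond orders sum to 3 (valence 3) → 0 H
  atom 10: C, bond orders sum to 4 (valence 4) → 0 H
  atom 11: Br (halogen, monovalent) → 0 H
  atom 12: C, bond orders sum to 3 (valence 4) → 1 H
Totals → C:8, H:4, Br:1, N:1, O:1, S:1.
In Hill order: C8H4BrNOS.

C8H4BrNOS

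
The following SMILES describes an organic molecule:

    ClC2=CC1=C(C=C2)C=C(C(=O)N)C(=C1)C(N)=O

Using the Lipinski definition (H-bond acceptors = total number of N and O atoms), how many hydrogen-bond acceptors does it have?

4

N atoms: 2; O atoms: 2.
Lipinski HBA = 2 + 2 = 4.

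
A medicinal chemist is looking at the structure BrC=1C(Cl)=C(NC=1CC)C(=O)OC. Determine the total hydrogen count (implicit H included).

9

Walk through each heavy atom and fill implicit hydrogens from standard valence (C 4, N 3, O 2, S 2, halogen 1):
  atom 1: Br (halogen, monovalent) → 0 H
  atom 2: C, bond orders sum to 4 (valence 4) → 0 H
  atom 3: C, bond orders sum to 4 (valence 4) → 0 H
  atom 4: Cl (halogen, monovalent) → 0 H
  atom 5: C, bond orders sum to 4 (valence 4) → 0 H
  atom 6: N, bond orders sum to 2 (valence 3) → 1 H
  atom 7: C, bond orders sum to 4 (valence 4) → 0 H
  atom 8: C, bond orders sum to 2 (valence 4) → 2 H
  atom 9: C, bond orders sum to 1 (valence 4) → 3 H
  atom 10: C, bond orders sum to 4 (valence 4) → 0 H
  atom 11: O, bond orders sum to 2 (valence 2) → 0 H
  atom 12: O, bond orders sum to 2 (valence 2) → 0 H
  atom 13: C, bond orders sum to 1 (valence 4) → 3 H
Total hydrogens: 9.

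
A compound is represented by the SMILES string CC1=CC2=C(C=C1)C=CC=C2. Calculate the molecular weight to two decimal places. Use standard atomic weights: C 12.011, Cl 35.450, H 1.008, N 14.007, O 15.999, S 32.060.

142.20 g/mol

First, the molecular formula is C11H10 (counting implicit H from valence).
  C: 11 × 12.011 = 132.121
  H: 10 × 1.008 = 10.080
Sum: 11×12.011 + 10×1.008 = 142.201 → 142.20 g/mol.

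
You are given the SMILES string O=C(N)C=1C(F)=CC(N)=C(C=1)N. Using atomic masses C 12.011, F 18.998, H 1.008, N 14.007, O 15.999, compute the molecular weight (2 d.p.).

First, the molecular formula is C7H8FN3O (counting implicit H from valence).
  C: 7 × 12.011 = 84.077
  F: 1 × 18.998 = 18.998
  H: 8 × 1.008 = 8.064
  N: 3 × 14.007 = 42.021
  O: 1 × 15.999 = 15.999
Sum: 7×12.011 + 1×18.998 + 8×1.008 + 3×14.007 + 1×15.999 = 169.159 → 169.16 g/mol.

169.16 g/mol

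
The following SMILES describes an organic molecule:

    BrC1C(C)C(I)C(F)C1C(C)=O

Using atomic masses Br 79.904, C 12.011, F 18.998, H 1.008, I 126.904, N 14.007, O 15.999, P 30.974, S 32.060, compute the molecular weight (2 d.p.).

348.98 g/mol

First, the molecular formula is C8H11BrFIO (counting implicit H from valence).
  Br: 1 × 79.904 = 79.904
  C: 8 × 12.011 = 96.088
  F: 1 × 18.998 = 18.998
  H: 11 × 1.008 = 11.088
  I: 1 × 126.904 = 126.904
  O: 1 × 15.999 = 15.999
Sum: 1×79.904 + 8×12.011 + 1×18.998 + 11×1.008 + 1×126.904 + 1×15.999 = 348.981 → 348.98 g/mol.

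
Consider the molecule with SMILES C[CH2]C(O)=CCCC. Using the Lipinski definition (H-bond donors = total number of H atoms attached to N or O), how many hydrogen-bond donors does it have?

Donors: find every N or O and count the H atoms it carries.
  atom 4 (O): bond orders sum to 1 → 1 H
Lipinski HBD = 1.

1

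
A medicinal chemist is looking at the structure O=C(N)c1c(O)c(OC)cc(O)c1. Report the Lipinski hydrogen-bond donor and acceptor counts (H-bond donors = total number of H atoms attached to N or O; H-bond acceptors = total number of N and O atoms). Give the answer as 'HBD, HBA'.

4, 5

Donors: find every N or O and count the H atoms it carries.
  atom 1 (O): bond orders sum to 2 → 0 H
  atom 3 (N): bond orders sum to 1 → 2 H
  atom 6 (O): bond orders sum to 1 → 1 H
  atom 8 (O): bond orders sum to 2 → 0 H
  atom 12 (O): bond orders sum to 1 → 1 H
Lipinski HBD = 4.
Acceptors: N atoms = 1, O atoms = 4 → HBA = 5.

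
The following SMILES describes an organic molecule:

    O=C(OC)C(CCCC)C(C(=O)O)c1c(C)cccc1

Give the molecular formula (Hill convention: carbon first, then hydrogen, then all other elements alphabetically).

C16H22O4

Walk through each heavy atom and fill implicit hydrogens from standard valence (C 4, N 3, O 2, S 2, halogen 1); for lowercase aromatic atoms, an aromatic c carries 1 H when it has two neighbours and 0 H with three, and aromatic n carries 0 H:
  atom 1: O, bond orders sum to 2 (valence 2) → 0 H
  atom 2: C, bond orders sum to 4 (valence 4) → 0 H
  atom 3: O, bond orders sum to 2 (valence 2) → 0 H
  atom 4: C, bond orders sum to 1 (valence 4) → 3 H
  atom 5: C, bond orders sum to 3 (valence 4) → 1 H
  atom 6: C, bond orders sum to 2 (valence 4) → 2 H
  atom 7: C, bond orders sum to 2 (valence 4) → 2 H
  atom 8: C, bond orders sum to 2 (valence 4) → 2 H
  atom 9: C, bond orders sum to 1 (valence 4) → 3 H
  atom 10: C, bond orders sum to 3 (valence 4) → 1 H
  atom 11: C, bond orders sum to 4 (valence 4) → 0 H
  atom 12: O, bond orders sum to 2 (valence 2) → 0 H
  atom 13: O, bond orders sum to 1 (valence 2) → 1 H
  atom 14: aromatic c, 3 neighbours → 0 H
  atom 15: aromatic c, 3 neighbours → 0 H
  atom 16: C, bond orders sum to 1 (valence 4) → 3 H
  atom 17: aromatic c, 2 neighbours → 1 H
  atom 18: aromatic c, 2 neighbours → 1 H
  atom 19: aromatic c, 2 neighbours → 1 H
  atom 20: aromatic c, 2 neighbours → 1 H
Totals → C:16, H:22, O:4.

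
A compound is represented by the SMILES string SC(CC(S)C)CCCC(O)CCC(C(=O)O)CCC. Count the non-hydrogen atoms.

20

Every atom symbol written in the SMILES (organic subset) is one heavy atom; implicit H are not written.
Heavy atoms by element → C:15, O:3, S:2.
Total: 20.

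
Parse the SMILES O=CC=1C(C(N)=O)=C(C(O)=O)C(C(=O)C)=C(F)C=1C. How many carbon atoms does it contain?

Count every carbon token in the SMILES (each C, including those in ring-closure positions and inside branches).
Carbon count: 12.

12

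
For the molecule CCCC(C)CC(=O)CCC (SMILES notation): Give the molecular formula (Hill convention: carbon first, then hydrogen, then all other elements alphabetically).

Walk through each heavy atom and fill implicit hydrogens from standard valence (C 4, N 3, O 2, S 2, halogen 1):
  atom 1: C, bond orders sum to 1 (valence 4) → 3 H
  atom 2: C, bond orders sum to 2 (valence 4) → 2 H
  atom 3: C, bond orders sum to 2 (valence 4) → 2 H
  atom 4: C, bond orders sum to 3 (valence 4) → 1 H
  atom 5: C, bond orders sum to 1 (valence 4) → 3 H
  atom 6: C, bond orders sum to 2 (valence 4) → 2 H
  atom 7: C, bond orders sum to 4 (valence 4) → 0 H
  atom 8: O, bond orders sum to 2 (valence 2) → 0 H
  atom 9: C, bond orders sum to 2 (valence 4) → 2 H
  atom 10: C, bond orders sum to 2 (valence 4) → 2 H
  atom 11: C, bond orders sum to 1 (valence 4) → 3 H
Totals → C:10, H:20, O:1.
In Hill order: C10H20O.

C10H20O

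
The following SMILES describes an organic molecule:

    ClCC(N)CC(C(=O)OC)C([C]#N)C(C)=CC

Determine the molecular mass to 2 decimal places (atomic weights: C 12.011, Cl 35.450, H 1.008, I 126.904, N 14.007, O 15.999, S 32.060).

258.75 g/mol

First, the molecular formula is C12H19ClN2O2 (counting implicit H from valence).
  C: 12 × 12.011 = 144.132
  Cl: 1 × 35.450 = 35.450
  H: 19 × 1.008 = 19.152
  N: 2 × 14.007 = 28.014
  O: 2 × 15.999 = 31.998
Sum: 12×12.011 + 1×35.450 + 19×1.008 + 2×14.007 + 2×15.999 = 258.746 → 258.75 g/mol.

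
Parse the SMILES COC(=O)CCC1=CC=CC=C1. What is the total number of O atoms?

2

Scan the SMILES for O atoms (remember two-letter symbols like Cl and Br are single atoms).
Oxygen count: 2.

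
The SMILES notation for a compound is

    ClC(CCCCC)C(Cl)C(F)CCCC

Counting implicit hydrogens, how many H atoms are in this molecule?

23

Walk through each heavy atom and fill implicit hydrogens from standard valence (C 4, N 3, O 2, S 2, halogen 1):
  atom 1: Cl (halogen, monovalent) → 0 H
  atom 2: C, bond orders sum to 3 (valence 4) → 1 H
  atom 3: C, bond orders sum to 2 (valence 4) → 2 H
  atom 4: C, bond orders sum to 2 (valence 4) → 2 H
  atom 5: C, bond orders sum to 2 (valence 4) → 2 H
  atom 6: C, bond orders sum to 2 (valence 4) → 2 H
  atom 7: C, bond orders sum to 1 (valence 4) → 3 H
  atom 8: C, bond orders sum to 3 (valence 4) → 1 H
  atom 9: Cl (halogen, monovalent) → 0 H
  atom 10: C, bond orders sum to 3 (valence 4) → 1 H
  atom 11: F (halogen, monovalent) → 0 H
  atom 12: C, bond orders sum to 2 (valence 4) → 2 H
  atom 13: C, bond orders sum to 2 (valence 4) → 2 H
  atom 14: C, bond orders sum to 2 (valence 4) → 2 H
  atom 15: C, bond orders sum to 1 (valence 4) → 3 H
Total hydrogens: 23.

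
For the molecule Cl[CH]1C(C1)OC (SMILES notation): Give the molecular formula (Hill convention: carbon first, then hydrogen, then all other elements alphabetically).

Walk through each heavy atom and fill implicit hydrogens from standard valence (C 4, N 3, O 2, S 2, halogen 1):
  atom 1: Cl (halogen, monovalent) → 0 H
  atom 2: C with explicit H count 1
  atom 3: C, bond orders sum to 3 (valence 4) → 1 H
  atom 4: C, bond orders sum to 2 (valence 4) → 2 H
  atom 5: O, bond orders sum to 2 (valence 2) → 0 H
  atom 6: C, bond orders sum to 1 (valence 4) → 3 H
Totals → C:4, H:7, Cl:1, O:1.

C4H7ClO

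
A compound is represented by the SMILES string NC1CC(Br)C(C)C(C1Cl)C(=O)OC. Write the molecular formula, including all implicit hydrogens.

C9H15BrClNO2

Walk through each heavy atom and fill implicit hydrogens from standard valence (C 4, N 3, O 2, S 2, halogen 1):
  atom 1: N, bond orders sum to 1 (valence 3) → 2 H
  atom 2: C, bond orders sum to 3 (valence 4) → 1 H
  atom 3: C, bond orders sum to 2 (valence 4) → 2 H
  atom 4: C, bond orders sum to 3 (valence 4) → 1 H
  atom 5: Br (halogen, monovalent) → 0 H
  atom 6: C, bond orders sum to 3 (valence 4) → 1 H
  atom 7: C, bond orders sum to 1 (valence 4) → 3 H
  atom 8: C, bond orders sum to 3 (valence 4) → 1 H
  atom 9: C, bond orders sum to 3 (valence 4) → 1 H
  atom 10: Cl (halogen, monovalent) → 0 H
  atom 11: C, bond orders sum to 4 (valence 4) → 0 H
  atom 12: O, bond orders sum to 2 (valence 2) → 0 H
  atom 13: O, bond orders sum to 2 (valence 2) → 0 H
  atom 14: C, bond orders sum to 1 (valence 4) → 3 H
Totals → C:9, H:15, Br:1, Cl:1, N:1, O:2.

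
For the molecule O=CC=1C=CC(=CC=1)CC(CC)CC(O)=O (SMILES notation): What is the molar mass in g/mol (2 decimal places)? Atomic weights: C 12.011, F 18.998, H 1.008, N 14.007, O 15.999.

First, the molecular formula is C13H16O3 (counting implicit H from valence).
  C: 13 × 12.011 = 156.143
  H: 16 × 1.008 = 16.128
  O: 3 × 15.999 = 47.997
Sum: 13×12.011 + 16×1.008 + 3×15.999 = 220.268 → 220.27 g/mol.

220.27 g/mol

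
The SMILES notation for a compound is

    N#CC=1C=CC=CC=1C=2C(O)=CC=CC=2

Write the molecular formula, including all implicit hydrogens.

C13H9NO

Walk through each heavy atom and fill implicit hydrogens from standard valence (C 4, N 3, O 2, S 2, halogen 1):
  atom 1: N, bond orders sum to 3 (valence 3) → 0 H
  atom 2: C, bond orders sum to 4 (valence 4) → 0 H
  atom 3: C, bond orders sum to 4 (valence 4) → 0 H
  atom 4: C, bond orders sum to 3 (valence 4) → 1 H
  atom 5: C, bond orders sum to 3 (valence 4) → 1 H
  atom 6: C, bond orders sum to 3 (valence 4) → 1 H
  atom 7: C, bond orders sum to 3 (valence 4) → 1 H
  atom 8: C, bond orders sum to 4 (valence 4) → 0 H
  atom 9: C, bond orders sum to 4 (valence 4) → 0 H
  atom 10: C, bond orders sum to 4 (valence 4) → 0 H
  atom 11: O, bond orders sum to 1 (valence 2) → 1 H
  atom 12: C, bond orders sum to 3 (valence 4) → 1 H
  atom 13: C, bond orders sum to 3 (valence 4) → 1 H
  atom 14: C, bond orders sum to 3 (valence 4) → 1 H
  atom 15: C, bond orders sum to 3 (valence 4) → 1 H
Totals → C:13, H:9, N:1, O:1.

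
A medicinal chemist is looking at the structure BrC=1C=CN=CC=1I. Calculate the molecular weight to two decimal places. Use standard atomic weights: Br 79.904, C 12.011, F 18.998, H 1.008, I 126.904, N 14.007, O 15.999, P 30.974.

283.89 g/mol

First, the molecular formula is C5H3BrIN (counting implicit H from valence).
  Br: 1 × 79.904 = 79.904
  C: 5 × 12.011 = 60.055
  H: 3 × 1.008 = 3.024
  I: 1 × 126.904 = 126.904
  N: 1 × 14.007 = 14.007
Sum: 1×79.904 + 5×12.011 + 3×1.008 + 1×126.904 + 1×14.007 = 283.894 → 283.89 g/mol.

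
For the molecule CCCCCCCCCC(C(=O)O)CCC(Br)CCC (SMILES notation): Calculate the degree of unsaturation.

1

Molecular formula: C17H33BrO2.
DoU = (2C + 2 + N − H − X) / 2, where X is the halogen count and O/S are ignored.
    = (2·17 + 2 + 0 − 33 − 1) / 2 = 2 / 2 = 1.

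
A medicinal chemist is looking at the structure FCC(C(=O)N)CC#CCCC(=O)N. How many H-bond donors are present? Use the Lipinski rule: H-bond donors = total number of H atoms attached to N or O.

Donors: find every N or O and count the H atoms it carries.
  atom 5 (O): bond orders sum to 2 → 0 H
  atom 6 (N): bond orders sum to 1 → 2 H
  atom 13 (O): bond orders sum to 2 → 0 H
  atom 14 (N): bond orders sum to 1 → 2 H
Lipinski HBD = 4.

4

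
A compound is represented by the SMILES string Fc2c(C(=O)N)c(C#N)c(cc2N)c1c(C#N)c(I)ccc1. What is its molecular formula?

Walk through each heavy atom and fill implicit hydrogens from standard valence (C 4, N 3, O 2, S 2, halogen 1); for lowercase aromatic atoms, an aromatic c carries 1 H when it has two neighbours and 0 H with three, and aromatic n carries 0 H:
  atom 1: F (halogen, monovalent) → 0 H
  atom 2: aromatic c, 3 neighbours → 0 H
  atom 3: aromatic c, 3 neighbours → 0 H
  atom 4: C, bond orders sum to 4 (valence 4) → 0 H
  atom 5: O, bond orders sum to 2 (valence 2) → 0 H
  atom 6: N, bond orders sum to 1 (valence 3) → 2 H
  atom 7: aromatic c, 3 neighbours → 0 H
  atom 8: C, bond orders sum to 4 (valence 4) → 0 H
  atom 9: N, bond orders sum to 3 (valence 3) → 0 H
  atom 10: aromatic c, 3 neighbours → 0 H
  atom 11: aromatic c, 2 neighbours → 1 H
  atom 12: aromatic c, 3 neighbours → 0 H
  atom 13: N, bond orders sum to 1 (valence 3) → 2 H
  atom 14: aromatic c, 3 neighbours → 0 H
  atom 15: aromatic c, 3 neighbours → 0 H
  atom 16: C, bond orders sum to 4 (valence 4) → 0 H
  atom 17: N, bond orders sum to 3 (valence 3) → 0 H
  atom 18: aromatic c, 3 neighbours → 0 H
  atom 19: I (halogen, monovalent) → 0 H
  atom 20: aromatic c, 2 neighbours → 1 H
  atom 21: aromatic c, 2 neighbours → 1 H
  atom 22: aromatic c, 2 neighbours → 1 H
Totals → C:15, H:8, F:1, I:1, N:4, O:1.

C15H8FIN4O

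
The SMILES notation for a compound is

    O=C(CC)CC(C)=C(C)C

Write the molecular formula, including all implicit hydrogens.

Walk through each heavy atom and fill implicit hydrogens from standard valence (C 4, N 3, O 2, S 2, halogen 1):
  atom 1: O, bond orders sum to 2 (valence 2) → 0 H
  atom 2: C, bond orders sum to 4 (valence 4) → 0 H
  atom 3: C, bond orders sum to 2 (valence 4) → 2 H
  atom 4: C, bond orders sum to 1 (valence 4) → 3 H
  atom 5: C, bond orders sum to 2 (valence 4) → 2 H
  atom 6: C, bond orders sum to 4 (valence 4) → 0 H
  atom 7: C, bond orders sum to 1 (valence 4) → 3 H
  atom 8: C, bond orders sum to 4 (valence 4) → 0 H
  atom 9: C, bond orders sum to 1 (valence 4) → 3 H
  atom 10: C, bond orders sum to 1 (valence 4) → 3 H
Totals → C:9, H:16, O:1.

C9H16O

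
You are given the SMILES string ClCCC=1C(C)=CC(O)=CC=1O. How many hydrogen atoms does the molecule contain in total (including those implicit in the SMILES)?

Walk through each heavy atom and fill implicit hydrogens from standard valence (C 4, N 3, O 2, S 2, halogen 1):
  atom 1: Cl (halogen, monovalent) → 0 H
  atom 2: C, bond orders sum to 2 (valence 4) → 2 H
  atom 3: C, bond orders sum to 2 (valence 4) → 2 H
  atom 4: C, bond orders sum to 4 (valence 4) → 0 H
  atom 5: C, bond orders sum to 4 (valence 4) → 0 H
  atom 6: C, bond orders sum to 1 (valence 4) → 3 H
  atom 7: C, bond orders sum to 3 (valence 4) → 1 H
  atom 8: C, bond orders sum to 4 (valence 4) → 0 H
  atom 9: O, bond orders sum to 1 (valence 2) → 1 H
  atom 10: C, bond orders sum to 3 (valence 4) → 1 H
  atom 11: C, bond orders sum to 4 (valence 4) → 0 H
  atom 12: O, bond orders sum to 1 (valence 2) → 1 H
Total hydrogens: 11.

11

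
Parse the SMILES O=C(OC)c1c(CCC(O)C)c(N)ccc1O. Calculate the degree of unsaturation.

Molecular formula: C12H17NO4.
DoU = (2C + 2 + N − H − X) / 2, where X is the halogen count and O/S are ignored.
    = (2·12 + 2 + 1 − 17 − 0) / 2 = 10 / 2 = 5.

5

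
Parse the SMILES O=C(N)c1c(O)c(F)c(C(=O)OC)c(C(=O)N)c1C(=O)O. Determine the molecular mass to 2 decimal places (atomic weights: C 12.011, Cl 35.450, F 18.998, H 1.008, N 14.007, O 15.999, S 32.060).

First, the molecular formula is C11H9FN2O7 (counting implicit H from valence).
  C: 11 × 12.011 = 132.121
  F: 1 × 18.998 = 18.998
  H: 9 × 1.008 = 9.072
  N: 2 × 14.007 = 28.014
  O: 7 × 15.999 = 111.993
Sum: 11×12.011 + 1×18.998 + 9×1.008 + 2×14.007 + 7×15.999 = 300.198 → 300.20 g/mol.

300.20 g/mol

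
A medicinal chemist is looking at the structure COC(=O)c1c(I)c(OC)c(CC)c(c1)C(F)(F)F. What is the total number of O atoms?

3

Scan the SMILES for O atoms (remember two-letter symbols like Cl and Br are single atoms).
Oxygen count: 3.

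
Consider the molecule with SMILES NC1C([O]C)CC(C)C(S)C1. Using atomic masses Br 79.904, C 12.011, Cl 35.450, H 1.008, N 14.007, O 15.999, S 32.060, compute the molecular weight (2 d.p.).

175.29 g/mol

First, the molecular formula is C8H17NOS (counting implicit H from valence).
  C: 8 × 12.011 = 96.088
  H: 17 × 1.008 = 17.136
  N: 1 × 14.007 = 14.007
  O: 1 × 15.999 = 15.999
  S: 1 × 32.060 = 32.060
Sum: 8×12.011 + 17×1.008 + 1×14.007 + 1×15.999 + 1×32.060 = 175.290 → 175.29 g/mol.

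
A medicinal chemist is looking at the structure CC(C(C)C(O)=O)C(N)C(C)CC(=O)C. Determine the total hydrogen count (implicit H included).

Walk through each heavy atom and fill implicit hydrogens from standard valence (C 4, N 3, O 2, S 2, halogen 1):
  atom 1: C, bond orders sum to 1 (valence 4) → 3 H
  atom 2: C, bond orders sum to 3 (valence 4) → 1 H
  atom 3: C, bond orders sum to 3 (valence 4) → 1 H
  atom 4: C, bond orders sum to 1 (valence 4) → 3 H
  atom 5: C, bond orders sum to 4 (valence 4) → 0 H
  atom 6: O, bond orders sum to 1 (valence 2) → 1 H
  atom 7: O, bond orders sum to 2 (valence 2) → 0 H
  atom 8: C, bond orders sum to 3 (valence 4) → 1 H
  atom 9: N, bond orders sum to 1 (valence 3) → 2 H
  atom 10: C, bond orders sum to 3 (valence 4) → 1 H
  atom 11: C, bond orders sum to 1 (valence 4) → 3 H
  atom 12: C, bond orders sum to 2 (valence 4) → 2 H
  atom 13: C, bond orders sum to 4 (valence 4) → 0 H
  atom 14: O, bond orders sum to 2 (valence 2) → 0 H
  atom 15: C, bond orders sum to 1 (valence 4) → 3 H
Total hydrogens: 21.

21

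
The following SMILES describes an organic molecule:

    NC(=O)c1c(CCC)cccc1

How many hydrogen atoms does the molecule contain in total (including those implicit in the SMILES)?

13

Walk through each heavy atom and fill implicit hydrogens from standard valence (C 4, N 3, O 2, S 2, halogen 1); for lowercase aromatic atoms, an aromatic c carries 1 H when it has two neighbours and 0 H with three, and aromatic n carries 0 H:
  atom 1: N, bond orders sum to 1 (valence 3) → 2 H
  atom 2: C, bond orders sum to 4 (valence 4) → 0 H
  atom 3: O, bond orders sum to 2 (valence 2) → 0 H
  atom 4: aromatic c, 3 neighbours → 0 H
  atom 5: aromatic c, 3 neighbours → 0 H
  atom 6: C, bond orders sum to 2 (valence 4) → 2 H
  atom 7: C, bond orders sum to 2 (valence 4) → 2 H
  atom 8: C, bond orders sum to 1 (valence 4) → 3 H
  atom 9: aromatic c, 2 neighbours → 1 H
  atom 10: aromatic c, 2 neighbours → 1 H
  atom 11: aromatic c, 2 neighbours → 1 H
  atom 12: aromatic c, 2 neighbours → 1 H
Total hydrogens: 13.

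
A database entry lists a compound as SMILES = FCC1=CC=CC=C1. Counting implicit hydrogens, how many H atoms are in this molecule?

Walk through each heavy atom and fill implicit hydrogens from standard valence (C 4, N 3, O 2, S 2, halogen 1):
  atom 1: F (halogen, monovalent) → 0 H
  atom 2: C, bond orders sum to 2 (valence 4) → 2 H
  atom 3: C, bond orders sum to 4 (valence 4) → 0 H
  atom 4: C, bond orders sum to 3 (valence 4) → 1 H
  atom 5: C, bond orders sum to 3 (valence 4) → 1 H
  atom 6: C, bond orders sum to 3 (valence 4) → 1 H
  atom 7: C, bond orders sum to 3 (valence 4) → 1 H
  atom 8: C, bond orders sum to 3 (valence 4) → 1 H
Total hydrogens: 7.

7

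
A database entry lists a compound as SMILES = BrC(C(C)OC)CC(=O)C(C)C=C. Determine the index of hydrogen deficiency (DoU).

2

Molecular formula: C10H17BrO2.
DoU = (2C + 2 + N − H − X) / 2, where X is the halogen count and O/S are ignored.
    = (2·10 + 2 + 0 − 17 − 1) / 2 = 4 / 2 = 2.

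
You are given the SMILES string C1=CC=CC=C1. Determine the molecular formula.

Walk through each heavy atom and fill implicit hydrogens from standard valence (C 4, N 3, O 2, S 2, halogen 1):
  atom 1: C, bond orders sum to 3 (valence 4) → 1 H
  atom 2: C, bond orders sum to 3 (valence 4) → 1 H
  atom 3: C, bond orders sum to 3 (valence 4) → 1 H
  atom 4: C, bond orders sum to 3 (valence 4) → 1 H
  atom 5: C, bond orders sum to 3 (valence 4) → 1 H
  atom 6: C, bond orders sum to 3 (valence 4) → 1 H
Totals → C:6, H:6.
In Hill order: C6H6.

C6H6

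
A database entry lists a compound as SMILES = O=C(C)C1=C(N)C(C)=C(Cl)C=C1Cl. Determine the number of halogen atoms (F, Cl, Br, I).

Halogen atoms appear at heavy-atom positions 10, 13 (2×Cl).
Other groups present: 1 ketone, 1 primary amine.
Halogen count: 2.

2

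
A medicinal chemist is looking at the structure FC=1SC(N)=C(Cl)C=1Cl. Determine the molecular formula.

Walk through each heavy atom and fill implicit hydrogens from standard valence (C 4, N 3, O 2, S 2, halogen 1):
  atom 1: F (halogen, monovalent) → 0 H
  atom 2: C, bond orders sum to 4 (valence 4) → 0 H
  atom 3: S, bond orders sum to 2 (valence 2) → 0 H
  atom 4: C, bond orders sum to 4 (valence 4) → 0 H
  atom 5: N, bond orders sum to 1 (valence 3) → 2 H
  atom 6: C, bond orders sum to 4 (valence 4) → 0 H
  atom 7: Cl (halogen, monovalent) → 0 H
  atom 8: C, bond orders sum to 4 (valence 4) → 0 H
  atom 9: Cl (halogen, monovalent) → 0 H
Totals → C:4, H:2, Cl:2, F:1, N:1, S:1.

C4H2Cl2FNS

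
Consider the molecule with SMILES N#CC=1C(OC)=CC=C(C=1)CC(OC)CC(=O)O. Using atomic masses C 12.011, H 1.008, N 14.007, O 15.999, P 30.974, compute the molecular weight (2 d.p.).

First, the molecular formula is C13H15NO4 (counting implicit H from valence).
  C: 13 × 12.011 = 156.143
  H: 15 × 1.008 = 15.120
  N: 1 × 14.007 = 14.007
  O: 4 × 15.999 = 63.996
Sum: 13×12.011 + 15×1.008 + 1×14.007 + 4×15.999 = 249.266 → 249.27 g/mol.

249.27 g/mol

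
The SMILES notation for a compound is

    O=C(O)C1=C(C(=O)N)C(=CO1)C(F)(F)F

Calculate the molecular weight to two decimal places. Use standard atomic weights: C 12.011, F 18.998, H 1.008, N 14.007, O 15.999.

First, the molecular formula is C7H4F3NO4 (counting implicit H from valence).
  C: 7 × 12.011 = 84.077
  F: 3 × 18.998 = 56.994
  H: 4 × 1.008 = 4.032
  N: 1 × 14.007 = 14.007
  O: 4 × 15.999 = 63.996
Sum: 7×12.011 + 3×18.998 + 4×1.008 + 1×14.007 + 4×15.999 = 223.106 → 223.11 g/mol.

223.11 g/mol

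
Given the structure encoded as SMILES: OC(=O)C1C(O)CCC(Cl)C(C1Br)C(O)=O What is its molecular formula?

C9H12BrClO5

Walk through each heavy atom and fill implicit hydrogens from standard valence (C 4, N 3, O 2, S 2, halogen 1):
  atom 1: O, bond orders sum to 1 (valence 2) → 1 H
  atom 2: C, bond orders sum to 4 (valence 4) → 0 H
  atom 3: O, bond orders sum to 2 (valence 2) → 0 H
  atom 4: C, bond orders sum to 3 (valence 4) → 1 H
  atom 5: C, bond orders sum to 3 (valence 4) → 1 H
  atom 6: O, bond orders sum to 1 (valence 2) → 1 H
  atom 7: C, bond orders sum to 2 (valence 4) → 2 H
  atom 8: C, bond orders sum to 2 (valence 4) → 2 H
  atom 9: C, bond orders sum to 3 (valence 4) → 1 H
  atom 10: Cl (halogen, monovalent) → 0 H
  atom 11: C, bond orders sum to 3 (valence 4) → 1 H
  atom 12: C, bond orders sum to 3 (valence 4) → 1 H
  atom 13: Br (halogen, monovalent) → 0 H
  atom 14: C, bond orders sum to 4 (valence 4) → 0 H
  atom 15: O, bond orders sum to 1 (valence 2) → 1 H
  atom 16: O, bond orders sum to 2 (valence 2) → 0 H
Totals → C:9, H:12, Br:1, Cl:1, O:5.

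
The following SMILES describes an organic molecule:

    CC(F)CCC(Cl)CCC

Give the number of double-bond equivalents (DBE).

0

Molecular formula: C8H16ClF.
DoU = (2C + 2 + N − H − X) / 2, where X is the halogen count and O/S are ignored.
    = (2·8 + 2 + 0 − 16 − 2) / 2 = 0 / 2 = 0.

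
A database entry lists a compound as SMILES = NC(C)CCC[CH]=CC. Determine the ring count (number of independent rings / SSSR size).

In SMILES, each pair of matching ring-closure digits denotes one ring-closing bond; the number of such bonds equals the number of independent rings.
Ring-closure bonds here: 0.

0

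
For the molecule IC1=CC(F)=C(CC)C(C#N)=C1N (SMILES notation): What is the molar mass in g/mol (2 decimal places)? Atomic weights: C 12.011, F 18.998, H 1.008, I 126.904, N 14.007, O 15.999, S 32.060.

290.08 g/mol

First, the molecular formula is C9H8FIN2 (counting implicit H from valence).
  C: 9 × 12.011 = 108.099
  F: 1 × 18.998 = 18.998
  H: 8 × 1.008 = 8.064
  I: 1 × 126.904 = 126.904
  N: 2 × 14.007 = 28.014
Sum: 9×12.011 + 1×18.998 + 8×1.008 + 1×126.904 + 2×14.007 = 290.079 → 290.08 g/mol.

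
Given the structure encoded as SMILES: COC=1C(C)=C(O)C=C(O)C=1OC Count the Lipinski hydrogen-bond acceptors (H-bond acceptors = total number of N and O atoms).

N atoms: 0; O atoms: 4.
Lipinski HBA = 0 + 4 = 4.

4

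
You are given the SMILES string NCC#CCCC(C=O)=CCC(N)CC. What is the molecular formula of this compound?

Walk through each heavy atom and fill implicit hydrogens from standard valence (C 4, N 3, O 2, S 2, halogen 1):
  atom 1: N, bond orders sum to 1 (valence 3) → 2 H
  atom 2: C, bond orders sum to 2 (valence 4) → 2 H
  atom 3: C, bond orders sum to 4 (valence 4) → 0 H
  atom 4: C, bond orders sum to 4 (valence 4) → 0 H
  atom 5: C, bond orders sum to 2 (valence 4) → 2 H
  atom 6: C, bond orders sum to 2 (valence 4) → 2 H
  atom 7: C, bond orders sum to 4 (valence 4) → 0 H
  atom 8: C, bond orders sum to 3 (valence 4) → 1 H
  atom 9: O, bond orders sum to 2 (valence 2) → 0 H
  atom 10: C, bond orders sum to 3 (valence 4) → 1 H
  atom 11: C, bond orders sum to 2 (valence 4) → 2 H
  atom 12: C, bond orders sum to 3 (valence 4) → 1 H
  atom 13: N, bond orders sum to 1 (valence 3) → 2 H
  atom 14: C, bond orders sum to 2 (valence 4) → 2 H
  atom 15: C, bond orders sum to 1 (valence 4) → 3 H
Totals → C:12, H:20, N:2, O:1.
In Hill order: C12H20N2O.

C12H20N2O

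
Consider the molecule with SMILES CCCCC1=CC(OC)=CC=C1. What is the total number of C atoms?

Count every carbon token in the SMILES (each C, including those in ring-closure positions and inside branches).
Carbon count: 11.

11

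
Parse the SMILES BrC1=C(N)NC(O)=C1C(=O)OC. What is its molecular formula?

Walk through each heavy atom and fill implicit hydrogens from standard valence (C 4, N 3, O 2, S 2, halogen 1):
  atom 1: Br (halogen, monovalent) → 0 H
  atom 2: C, bond orders sum to 4 (valence 4) → 0 H
  atom 3: C, bond orders sum to 4 (valence 4) → 0 H
  atom 4: N, bond orders sum to 1 (valence 3) → 2 H
  atom 5: N, bond orders sum to 2 (valence 3) → 1 H
  atom 6: C, bond orders sum to 4 (valence 4) → 0 H
  atom 7: O, bond orders sum to 1 (valence 2) → 1 H
  atom 8: C, bond orders sum to 4 (valence 4) → 0 H
  atom 9: C, bond orders sum to 4 (valence 4) → 0 H
  atom 10: O, bond orders sum to 2 (valence 2) → 0 H
  atom 11: O, bond orders sum to 2 (valence 2) → 0 H
  atom 12: C, bond orders sum to 1 (valence 4) → 3 H
Totals → C:6, H:7, Br:1, N:2, O:3.
In Hill order: C6H7BrN2O3.

C6H7BrN2O3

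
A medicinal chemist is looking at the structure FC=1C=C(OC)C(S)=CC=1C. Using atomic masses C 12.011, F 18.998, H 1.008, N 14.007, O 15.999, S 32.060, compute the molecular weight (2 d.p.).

First, the molecular formula is C8H9FOS (counting implicit H from valence).
  C: 8 × 12.011 = 96.088
  F: 1 × 18.998 = 18.998
  H: 9 × 1.008 = 9.072
  O: 1 × 15.999 = 15.999
  S: 1 × 32.060 = 32.060
Sum: 8×12.011 + 1×18.998 + 9×1.008 + 1×15.999 + 1×32.060 = 172.217 → 172.22 g/mol.

172.22 g/mol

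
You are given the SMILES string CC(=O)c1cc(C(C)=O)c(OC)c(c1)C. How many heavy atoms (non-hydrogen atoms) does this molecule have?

15

Every atom symbol written in the SMILES (organic subset) is one heavy atom; implicit H are not written.
Heavy atoms by element → C:12, O:3.
Total: 15.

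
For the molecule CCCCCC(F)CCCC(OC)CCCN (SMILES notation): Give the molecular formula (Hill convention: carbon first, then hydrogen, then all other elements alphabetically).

C14H30FNO

Walk through each heavy atom and fill implicit hydrogens from standard valence (C 4, N 3, O 2, S 2, halogen 1):
  atom 1: C, bond orders sum to 1 (valence 4) → 3 H
  atom 2: C, bond orders sum to 2 (valence 4) → 2 H
  atom 3: C, bond orders sum to 2 (valence 4) → 2 H
  atom 4: C, bond orders sum to 2 (valence 4) → 2 H
  atom 5: C, bond orders sum to 2 (valence 4) → 2 H
  atom 6: C, bond orders sum to 3 (valence 4) → 1 H
  atom 7: F (halogen, monovalent) → 0 H
  atom 8: C, bond orders sum to 2 (valence 4) → 2 H
  atom 9: C, bond orders sum to 2 (valence 4) → 2 H
  atom 10: C, bond orders sum to 2 (valence 4) → 2 H
  atom 11: C, bond orders sum to 3 (valence 4) → 1 H
  atom 12: O, bond orders sum to 2 (valence 2) → 0 H
  atom 13: C, bond orders sum to 1 (valence 4) → 3 H
  atom 14: C, bond orders sum to 2 (valence 4) → 2 H
  atom 15: C, bond orders sum to 2 (valence 4) → 2 H
  atom 16: C, bond orders sum to 2 (valence 4) → 2 H
  atom 17: N, bond orders sum to 1 (valence 3) → 2 H
Totals → C:14, H:30, F:1, N:1, O:1.
In Hill order: C14H30FNO.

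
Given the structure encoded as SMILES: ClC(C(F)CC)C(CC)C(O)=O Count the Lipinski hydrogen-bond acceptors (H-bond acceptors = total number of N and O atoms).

2

N atoms: 0; O atoms: 2.
Lipinski HBA = 0 + 2 = 2.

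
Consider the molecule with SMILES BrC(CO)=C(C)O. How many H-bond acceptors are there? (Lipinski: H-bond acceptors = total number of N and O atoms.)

2

N atoms: 0; O atoms: 2.
Lipinski HBA = 0 + 2 = 2.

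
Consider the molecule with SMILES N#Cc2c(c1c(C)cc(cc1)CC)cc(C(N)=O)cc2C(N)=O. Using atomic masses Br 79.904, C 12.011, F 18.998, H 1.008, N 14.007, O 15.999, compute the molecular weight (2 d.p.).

307.35 g/mol

First, the molecular formula is C18H17N3O2 (counting implicit H from valence).
  C: 18 × 12.011 = 216.198
  H: 17 × 1.008 = 17.136
  N: 3 × 14.007 = 42.021
  O: 2 × 15.999 = 31.998
Sum: 18×12.011 + 17×1.008 + 3×14.007 + 2×15.999 = 307.353 → 307.35 g/mol.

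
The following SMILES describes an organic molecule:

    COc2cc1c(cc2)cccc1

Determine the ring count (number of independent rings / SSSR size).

In SMILES, each pair of matching ring-closure digits denotes one ring-closing bond; the number of such bonds equals the number of independent rings.
Ring-closure bonds here: 2.

2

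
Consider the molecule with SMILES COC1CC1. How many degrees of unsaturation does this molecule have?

1

Molecular formula: C4H8O.
DoU = (2C + 2 + N − H − X) / 2, where X is the halogen count and O/S are ignored.
    = (2·4 + 2 + 0 − 8 − 0) / 2 = 2 / 2 = 1.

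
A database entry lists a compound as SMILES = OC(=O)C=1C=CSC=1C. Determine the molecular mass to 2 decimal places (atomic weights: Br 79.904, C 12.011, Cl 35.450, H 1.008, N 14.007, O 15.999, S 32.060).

First, the molecular formula is C6H6O2S (counting implicit H from valence).
  C: 6 × 12.011 = 72.066
  H: 6 × 1.008 = 6.048
  O: 2 × 15.999 = 31.998
  S: 1 × 32.060 = 32.060
Sum: 6×12.011 + 6×1.008 + 2×15.999 + 1×32.060 = 142.172 → 142.17 g/mol.

142.17 g/mol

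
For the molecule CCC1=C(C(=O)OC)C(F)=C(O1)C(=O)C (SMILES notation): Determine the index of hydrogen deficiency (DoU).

5

Molecular formula: C10H11FO4.
DoU = (2C + 2 + N − H − X) / 2, where X is the halogen count and O/S are ignored.
    = (2·10 + 2 + 0 − 11 − 1) / 2 = 10 / 2 = 5.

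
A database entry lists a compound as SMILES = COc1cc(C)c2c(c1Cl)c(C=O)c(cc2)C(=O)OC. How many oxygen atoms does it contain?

Scan the SMILES for O atoms (remember two-letter symbols like Cl and Br are single atoms).
Oxygen count: 4.

4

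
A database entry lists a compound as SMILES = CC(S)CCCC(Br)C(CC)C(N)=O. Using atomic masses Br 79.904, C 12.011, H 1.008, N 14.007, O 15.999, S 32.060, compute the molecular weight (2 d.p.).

First, the molecular formula is C10H20BrNOS (counting implicit H from valence).
  Br: 1 × 79.904 = 79.904
  C: 10 × 12.011 = 120.110
  H: 20 × 1.008 = 20.160
  N: 1 × 14.007 = 14.007
  O: 1 × 15.999 = 15.999
  S: 1 × 32.060 = 32.060
Sum: 1×79.904 + 10×12.011 + 20×1.008 + 1×14.007 + 1×15.999 + 1×32.060 = 282.240 → 282.24 g/mol.

282.24 g/mol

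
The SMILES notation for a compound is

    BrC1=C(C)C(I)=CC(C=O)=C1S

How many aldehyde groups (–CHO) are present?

1

The aldehyde motif appears at heavy-atom position 9 in the SMILES.
Other groups present: 1 thiol.
Aldehyde count: 1.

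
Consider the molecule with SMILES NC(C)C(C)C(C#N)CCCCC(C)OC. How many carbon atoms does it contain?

Count every carbon token in the SMILES (each C, including those in ring-closure positions and inside branches).
Carbon count: 13.

13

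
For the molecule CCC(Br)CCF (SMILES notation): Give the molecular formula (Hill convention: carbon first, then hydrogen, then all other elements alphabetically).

C5H10BrF

Walk through each heavy atom and fill implicit hydrogens from standard valence (C 4, N 3, O 2, S 2, halogen 1):
  atom 1: C, bond orders sum to 1 (valence 4) → 3 H
  atom 2: C, bond orders sum to 2 (valence 4) → 2 H
  atom 3: C, bond orders sum to 3 (valence 4) → 1 H
  atom 4: Br (halogen, monovalent) → 0 H
  atom 5: C, bond orders sum to 2 (valence 4) → 2 H
  atom 6: C, bond orders sum to 2 (valence 4) → 2 H
  atom 7: F (halogen, monovalent) → 0 H
Totals → C:5, H:10, Br:1, F:1.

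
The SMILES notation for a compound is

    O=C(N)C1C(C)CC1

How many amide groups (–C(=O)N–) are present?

The amide motif appears at heavy-atom position 2 in the SMILES.
Amide count: 1.

1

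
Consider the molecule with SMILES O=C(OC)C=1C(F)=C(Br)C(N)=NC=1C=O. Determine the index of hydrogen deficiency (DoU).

Molecular formula: C8H6BrFN2O3.
DoU = (2C + 2 + N − H − X) / 2, where X is the halogen count and O/S are ignored.
    = (2·8 + 2 + 2 − 6 − 2) / 2 = 12 / 2 = 6.

6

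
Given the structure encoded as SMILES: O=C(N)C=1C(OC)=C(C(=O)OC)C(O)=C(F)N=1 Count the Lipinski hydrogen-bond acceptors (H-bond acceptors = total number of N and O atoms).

N atoms: 2; O atoms: 5.
Lipinski HBA = 2 + 5 = 7.

7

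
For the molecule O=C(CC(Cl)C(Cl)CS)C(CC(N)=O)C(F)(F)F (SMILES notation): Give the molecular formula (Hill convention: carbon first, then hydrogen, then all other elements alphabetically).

Walk through each heavy atom and fill implicit hydrogens from standard valence (C 4, N 3, O 2, S 2, halogen 1):
  atom 1: O, bond orders sum to 2 (valence 2) → 0 H
  atom 2: C, bond orders sum to 4 (valence 4) → 0 H
  atom 3: C, bond orders sum to 2 (valence 4) → 2 H
  atom 4: C, bond orders sum to 3 (valence 4) → 1 H
  atom 5: Cl (halogen, monovalent) → 0 H
  atom 6: C, bond orders sum to 3 (valence 4) → 1 H
  atom 7: Cl (halogen, monovalent) → 0 H
  atom 8: C, bond orders sum to 2 (valence 4) → 2 H
  atom 9: S, bond orders sum to 1 (valence 2) → 1 H
  atom 10: C, bond orders sum to 3 (valence 4) → 1 H
  atom 11: C, bond orders sum to 2 (valence 4) → 2 H
  atom 12: C, bond orders sum to 4 (valence 4) → 0 H
  atom 13: N, bond orders sum to 1 (valence 3) → 2 H
  atom 14: O, bond orders sum to 2 (valence 2) → 0 H
  atom 15: C, bond orders sum to 4 (valence 4) → 0 H
  atom 16: F (halogen, monovalent) → 0 H
  atom 17: F (halogen, monovalent) → 0 H
  atom 18: F (halogen, monovalent) → 0 H
Totals → C:9, H:12, Cl:2, F:3, N:1, O:2, S:1.
In Hill order: C9H12Cl2F3NO2S.

C9H12Cl2F3NO2S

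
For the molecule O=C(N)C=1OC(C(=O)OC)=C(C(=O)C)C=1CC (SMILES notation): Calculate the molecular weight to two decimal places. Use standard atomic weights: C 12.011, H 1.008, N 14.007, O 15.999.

First, the molecular formula is C11H13NO5 (counting implicit H from valence).
  C: 11 × 12.011 = 132.121
  H: 13 × 1.008 = 13.104
  N: 1 × 14.007 = 14.007
  O: 5 × 15.999 = 79.995
Sum: 11×12.011 + 13×1.008 + 1×14.007 + 5×15.999 = 239.227 → 239.23 g/mol.

239.23 g/mol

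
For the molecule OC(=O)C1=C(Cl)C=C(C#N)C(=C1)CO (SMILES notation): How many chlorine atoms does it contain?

1

Scan the SMILES for Cl atoms (remember two-letter symbols like Cl and Br are single atoms).
Chlorine count: 1.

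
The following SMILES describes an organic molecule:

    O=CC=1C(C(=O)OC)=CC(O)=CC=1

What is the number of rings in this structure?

In SMILES, each pair of matching ring-closure digits denotes one ring-closing bond; the number of such bonds equals the number of independent rings.
Ring-closure bonds here: 1.

1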